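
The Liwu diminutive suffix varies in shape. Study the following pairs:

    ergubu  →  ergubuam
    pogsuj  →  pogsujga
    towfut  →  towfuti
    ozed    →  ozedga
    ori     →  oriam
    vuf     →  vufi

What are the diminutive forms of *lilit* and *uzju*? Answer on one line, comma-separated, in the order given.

The suffix is conditioned by the final sound: -i when the stem ends in a voiceless consonant (*towfut*, *vuf*); -ga when the stem ends in a voiced consonant (*pogsuj*, *ozed*); -am when the stem ends in a vowel (*ergubu*, *ori*).
Since the final sound of *lilit* is /t/ (a voiceless consonant), it takes -i, giving *liliti*.
*uzju* — final sound /u/ (a vowel) → -am → *uzjuam*.

liliti, uzjuam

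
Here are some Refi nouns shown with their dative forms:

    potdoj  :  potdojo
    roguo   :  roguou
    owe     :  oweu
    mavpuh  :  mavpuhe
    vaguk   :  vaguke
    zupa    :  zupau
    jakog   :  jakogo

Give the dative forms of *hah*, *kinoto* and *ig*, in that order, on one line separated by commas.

The pattern is voicing of the final sound: -e when the stem ends in a voiceless consonant (*mavpuh*, *vaguk*); -o when the stem ends in a voiced consonant (*potdoj*, *jakog*); -u when the stem ends in a vowel (*roguo*, *owe*, *zupa*).
Since the final sound of *hah* is /h/ (a voiceless consonant), it takes -e, giving *hahe*.
*kinoto* — final sound /o/ (a vowel) → -u → *kinotou*.
*ig* — final sound /g/ (a voiced consonant) → -o → *igo*.

hahe, kinotou, igo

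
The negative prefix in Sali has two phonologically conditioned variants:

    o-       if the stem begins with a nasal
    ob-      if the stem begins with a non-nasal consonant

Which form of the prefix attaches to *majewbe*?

*majewbe*: first consonant = /m/, a nasal → o-.

o-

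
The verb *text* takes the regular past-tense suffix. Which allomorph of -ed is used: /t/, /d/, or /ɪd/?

The stem *text* ends in /t/ or /d/.
The -ed suffix is realized as /ɪd/ after /t, d/; as /t/ after other voiceless consonants; and as /d/ after other voiced sounds.
So -ed on *text* is pronounced /ɪd/.

/ɪd/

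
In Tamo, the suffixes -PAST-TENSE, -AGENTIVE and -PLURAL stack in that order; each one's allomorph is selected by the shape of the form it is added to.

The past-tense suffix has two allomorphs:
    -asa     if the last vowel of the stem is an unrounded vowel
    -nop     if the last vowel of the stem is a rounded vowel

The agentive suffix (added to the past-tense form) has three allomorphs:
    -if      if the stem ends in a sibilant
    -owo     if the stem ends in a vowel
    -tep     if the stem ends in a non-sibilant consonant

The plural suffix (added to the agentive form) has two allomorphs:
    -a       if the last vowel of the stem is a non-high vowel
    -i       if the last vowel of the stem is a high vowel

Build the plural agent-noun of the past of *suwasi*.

suwasiasaowoa

*suwasi* — last vowel /i/ (an unrounded vowel) → -asa → *suwasiasa*.
The past-tense form *suwasiasa*: final sound = /a/, a vowel → -owo → *suwasiasaowo*.
The last vowel of the agentive form *suwasiasaowo* is /o/, which is a non-high vowel, so the plural suffix is -a, giving *suwasiasaowoa*.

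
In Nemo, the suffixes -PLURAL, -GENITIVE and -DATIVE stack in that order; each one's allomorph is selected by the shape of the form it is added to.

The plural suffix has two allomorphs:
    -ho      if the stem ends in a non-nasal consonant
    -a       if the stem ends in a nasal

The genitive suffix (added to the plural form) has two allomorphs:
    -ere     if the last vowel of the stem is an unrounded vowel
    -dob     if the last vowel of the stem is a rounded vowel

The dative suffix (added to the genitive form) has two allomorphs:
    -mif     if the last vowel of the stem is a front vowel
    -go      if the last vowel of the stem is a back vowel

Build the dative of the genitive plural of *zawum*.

*zawum* — final consonant /m/ (a nasal) → -a → *zawuma*.
The plural form *zawuma* — last vowel /a/ (an unrounded vowel) → -ere → *zawumaere*.
The genitive form *zawumaere* — last vowel /e/ (a front vowel) → -mif → *zawumaeremif*.

zawumaeremif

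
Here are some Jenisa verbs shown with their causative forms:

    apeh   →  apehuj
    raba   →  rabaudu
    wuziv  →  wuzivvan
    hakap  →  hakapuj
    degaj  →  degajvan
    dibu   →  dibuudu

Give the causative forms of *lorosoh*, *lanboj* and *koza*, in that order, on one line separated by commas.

lorosohuj, lanbojvan, kozaudu

Looking at the final sound of each stem: -uj when the stem ends in a voiceless consonant (*apeh*, *hakap*); -van when the stem ends in a voiced consonant (*wuziv*, *degaj*); -udu when the stem ends in a vowel (*raba*, *dibu*).
The final sound of *lorosoh* is /h/, which is a voiceless consonant, so the suffix is -uj, giving *lorosohuj*.
The final sound of *lanboj* is /j/, which is a voiced consonant, so the suffix is -van, giving *lanbojvan*.
*koza*: final sound = /a/, a vowel → -udu → *kozaudu*.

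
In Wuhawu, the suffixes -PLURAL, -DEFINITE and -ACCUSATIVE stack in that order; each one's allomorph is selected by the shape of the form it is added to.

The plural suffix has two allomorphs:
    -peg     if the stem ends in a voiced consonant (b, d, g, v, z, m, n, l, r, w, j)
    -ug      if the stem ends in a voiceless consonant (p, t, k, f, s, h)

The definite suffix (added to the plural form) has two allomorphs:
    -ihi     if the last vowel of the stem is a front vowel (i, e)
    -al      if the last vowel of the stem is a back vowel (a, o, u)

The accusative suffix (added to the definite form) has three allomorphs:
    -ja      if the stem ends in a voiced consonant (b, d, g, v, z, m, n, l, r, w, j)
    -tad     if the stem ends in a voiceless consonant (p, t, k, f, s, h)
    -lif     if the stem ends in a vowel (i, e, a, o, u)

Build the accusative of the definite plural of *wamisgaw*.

wamisgawpegihilif

The final consonant of *wamisgaw* is /w/, which is voiced, so the plural suffix is -peg, giving *wamisgawpeg*.
Since the last vowel of the plural form *wamisgawpeg* is /e/ (a front vowel), it takes -ihi, giving *wamisgawpegihi*.
The final sound of the definite form *wamisgawpegihi* is /i/, which is a vowel, so the accusative suffix is -lif, giving *wamisgawpegihilif*.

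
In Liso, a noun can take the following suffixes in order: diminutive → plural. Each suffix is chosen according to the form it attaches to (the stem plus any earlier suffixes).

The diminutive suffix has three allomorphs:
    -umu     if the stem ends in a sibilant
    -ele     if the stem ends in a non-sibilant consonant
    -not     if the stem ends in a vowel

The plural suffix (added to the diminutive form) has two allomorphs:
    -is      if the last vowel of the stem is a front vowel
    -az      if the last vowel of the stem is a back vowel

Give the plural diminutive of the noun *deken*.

*deken*: final sound = /n/, a non-sibilant consonant → -ele → *dekenele*.
The diminutive form *dekenele*: last vowel = /e/, a front vowel → -is → *dekeneleis*.

dekeneleis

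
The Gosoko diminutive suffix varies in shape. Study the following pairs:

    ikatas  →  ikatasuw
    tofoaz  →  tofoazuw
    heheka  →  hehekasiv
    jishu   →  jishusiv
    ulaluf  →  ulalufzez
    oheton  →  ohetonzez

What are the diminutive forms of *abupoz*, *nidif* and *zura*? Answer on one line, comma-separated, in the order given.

abupozuw, nidifzez, zurasiv

The alternation tracks the final sound of the stem — -uw when the stem ends in a sibilant (*ikatas*, *tofoaz*); -zez when the stem ends in a non-sibilant consonant (*ulaluf*, *oheton*); -siv when the stem ends in a vowel (*heheka*, *jishu*).
*abupoz* — final sound /z/ (a sibilant) → -uw → *abupozuw*.
Since the final sound of *nidif* is /f/ (a non-sibilant consonant), it takes -zez, giving *nidifzez*.
The final sound of *zura* is /a/, which is a vowel, so the suffix is -siv, giving *zurasiv*.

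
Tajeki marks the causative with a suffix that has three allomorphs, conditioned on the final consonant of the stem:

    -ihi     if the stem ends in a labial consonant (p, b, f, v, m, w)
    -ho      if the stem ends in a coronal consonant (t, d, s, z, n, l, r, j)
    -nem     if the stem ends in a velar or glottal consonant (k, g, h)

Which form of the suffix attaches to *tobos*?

*tobos* — final consonant /s/ (coronal) → -ho.

-ho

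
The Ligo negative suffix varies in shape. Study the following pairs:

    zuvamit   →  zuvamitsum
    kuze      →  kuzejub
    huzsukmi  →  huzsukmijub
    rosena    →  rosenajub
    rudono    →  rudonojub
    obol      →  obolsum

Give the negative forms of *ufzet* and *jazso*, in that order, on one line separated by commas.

The pattern is consonant vs. vowel: -sum when the stem ends in a consonant (*zuvamit*, *obol*); -jub when the stem ends in a vowel (*kuze*, *huzsukmi*, *rosena*, *rudono*).
*ufzet*: final sound = /t/, a consonant → -sum → *ufzetsum*.
Since the final sound of *jazso* is /o/ (a vowel), it takes -jub, giving *jazsojub*.

ufzetsum, jazsojub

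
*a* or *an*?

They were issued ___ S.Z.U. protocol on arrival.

an

The indefinite article is chosen by the initial *sound* of the following word, not its spelling.
The initialism *S.Z.U.* is read letter by letter; the first letter, S, is pronounced /ɛs/, which begins with a vowel sound.
So the article is *an*: They were issued an S.Z.U. protocol on arrival.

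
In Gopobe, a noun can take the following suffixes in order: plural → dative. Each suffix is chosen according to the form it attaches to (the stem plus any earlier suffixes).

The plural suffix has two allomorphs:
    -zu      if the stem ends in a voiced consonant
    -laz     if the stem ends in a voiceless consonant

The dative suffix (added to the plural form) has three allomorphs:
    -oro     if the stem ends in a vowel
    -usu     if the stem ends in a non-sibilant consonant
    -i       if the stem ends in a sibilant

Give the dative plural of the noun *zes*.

zeslazi

*zes*: final consonant = /s/, voiceless → -laz → *zeslaz*.
The final sound of the plural form *zeslaz* is /z/, which is a sibilant, so the dative suffix is -i, giving *zeslazi*.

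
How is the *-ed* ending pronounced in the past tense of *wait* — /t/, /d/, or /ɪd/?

The stem *wait* ends in /t/ or /d/.
The -ed suffix is realized as /ɪd/ after /t, d/; as /t/ after other voiceless consonants; and as /d/ after other voiced sounds.
So -ed on *wait* is pronounced /ɪd/.

/ɪd/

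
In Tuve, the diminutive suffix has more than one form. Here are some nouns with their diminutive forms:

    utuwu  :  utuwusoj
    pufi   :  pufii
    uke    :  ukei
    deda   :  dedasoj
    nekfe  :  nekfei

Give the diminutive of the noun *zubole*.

zubolei

The pattern is front/back vowel harmony: -i when the last vowel of the stem is a front vowel (*pufi*, *uke*, *nekfe*); -soj when the last vowel of the stem is a back vowel (*utuwu*, *deda*).
*zubole*: last vowel = /e/, a front vowel → -i → *zubolei*.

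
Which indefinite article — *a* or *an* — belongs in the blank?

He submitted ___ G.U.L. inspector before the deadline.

The indefinite article is chosen by the initial *sound* of the following word, not its spelling.
The initialism *G.U.L.* is read letter by letter; the first letter, G, is pronounced /dʒiː/, which begins with a consonant sound.
So the article is *a*: He submitted a G.U.L. inspector before the deadline.

a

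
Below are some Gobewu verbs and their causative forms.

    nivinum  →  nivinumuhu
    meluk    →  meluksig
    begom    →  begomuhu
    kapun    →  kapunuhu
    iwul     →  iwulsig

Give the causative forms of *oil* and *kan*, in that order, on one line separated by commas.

The suffix is conditioned by the final consonant: -uhu when the stem ends in a nasal (*nivinum*, *begom*, *kapun*); -sig when the stem ends in a non-nasal consonant (*meluk*, *iwul*).
*oil* — final consonant /l/ (non-nasal) → -sig → *oilsig*.
The final consonant of *kan* is /n/, which is a nasal, so the suffix is -uhu, giving *kanuhu*.

oilsig, kanuhu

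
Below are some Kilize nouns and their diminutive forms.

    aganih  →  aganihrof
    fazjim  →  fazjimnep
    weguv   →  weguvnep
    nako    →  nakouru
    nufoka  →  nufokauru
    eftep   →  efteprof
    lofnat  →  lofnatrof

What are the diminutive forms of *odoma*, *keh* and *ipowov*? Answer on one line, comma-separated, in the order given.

odomauru, kehrof, ipowovnep

The suffix is conditioned by the final sound: -rof when the stem ends in a voiceless consonant (*aganih*, *eftep*, *lofnat*); -nep when the stem ends in a voiced consonant (*fazjim*, *weguv*); -uru when the stem ends in a vowel (*nako*, *nufoka*).
The final sound of *odoma* is /a/, which is a vowel, so the suffix is -uru, giving *odomauru*.
*keh* — final sound /h/ (a voiceless consonant) → -rof → *kehrof*.
The final sound of *ipowov* is /v/, which is a voiced consonant, so the suffix is -nep, giving *ipowovnep*.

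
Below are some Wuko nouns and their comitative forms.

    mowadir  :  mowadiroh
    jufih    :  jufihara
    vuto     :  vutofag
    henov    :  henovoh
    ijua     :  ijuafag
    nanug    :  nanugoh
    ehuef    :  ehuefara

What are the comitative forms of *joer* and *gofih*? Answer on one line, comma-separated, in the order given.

The pattern is voicing of the final sound: -ara when the stem ends in a voiceless consonant (*jufih*, *ehuef*); -oh when the stem ends in a voiced consonant (*mowadir*, *henov*, *nanug*); -fag when the stem ends in a vowel (*vuto*, *ijua*).
*joer*: final sound = /r/, a voiced consonant → -oh → *joeroh*.
*gofih*: final sound = /h/, a voiceless consonant → -ara → *gofihara*.

joeroh, gofihara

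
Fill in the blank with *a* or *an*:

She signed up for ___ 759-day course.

a

The indefinite article is chosen by the initial *sound* of the following word, not its spelling.
The number *759* is spoken "seven hundred …", beginning with /ˈsɛvən/ — a consonant sound.
So the article is *a*: She signed up for a 759-day course.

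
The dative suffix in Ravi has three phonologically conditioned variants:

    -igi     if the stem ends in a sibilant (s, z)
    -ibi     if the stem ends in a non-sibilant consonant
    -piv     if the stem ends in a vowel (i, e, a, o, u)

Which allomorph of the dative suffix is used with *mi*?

Since the final sound of *mi* is /i/ (a vowel), it takes -piv.

-piv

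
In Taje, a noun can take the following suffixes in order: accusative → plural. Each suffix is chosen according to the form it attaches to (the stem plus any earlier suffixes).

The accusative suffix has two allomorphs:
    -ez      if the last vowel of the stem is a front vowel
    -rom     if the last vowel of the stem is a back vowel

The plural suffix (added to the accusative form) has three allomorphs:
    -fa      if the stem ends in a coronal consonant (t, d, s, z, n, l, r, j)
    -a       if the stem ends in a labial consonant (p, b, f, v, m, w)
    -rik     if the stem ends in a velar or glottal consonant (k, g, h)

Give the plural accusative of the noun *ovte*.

ovteezfa

The last vowel of *ovte* is /e/, which is a front vowel, so the accusative suffix is -ez, giving *ovteez*.
The accusative form *ovteez*: final consonant = /z/, coronal → -fa → *ovteezfa*.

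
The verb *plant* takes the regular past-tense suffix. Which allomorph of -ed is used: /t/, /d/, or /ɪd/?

The stem *plant* ends in /t/ or /d/.
The -ed suffix is realized as /ɪd/ after /t, d/; as /t/ after other voiceless consonants; and as /d/ after other voiced sounds.
So -ed on *plant* is pronounced /ɪd/.

/ɪd/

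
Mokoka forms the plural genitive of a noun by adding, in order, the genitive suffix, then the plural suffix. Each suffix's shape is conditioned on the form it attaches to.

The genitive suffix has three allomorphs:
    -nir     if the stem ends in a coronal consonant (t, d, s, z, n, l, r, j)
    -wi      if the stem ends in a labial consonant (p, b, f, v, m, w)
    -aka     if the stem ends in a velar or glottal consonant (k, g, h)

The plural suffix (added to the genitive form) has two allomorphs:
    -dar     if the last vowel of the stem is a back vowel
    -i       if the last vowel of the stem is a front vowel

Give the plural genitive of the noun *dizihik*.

The final consonant of *dizihik* is /k/, which is velar/glottal, so the genitive suffix is -aka, giving *dizihikaka*.
The last vowel of the genitive form *dizihikaka* is /a/, which is a back vowel, so the plural suffix is -dar, giving *dizihikakadar*.

dizihikakadar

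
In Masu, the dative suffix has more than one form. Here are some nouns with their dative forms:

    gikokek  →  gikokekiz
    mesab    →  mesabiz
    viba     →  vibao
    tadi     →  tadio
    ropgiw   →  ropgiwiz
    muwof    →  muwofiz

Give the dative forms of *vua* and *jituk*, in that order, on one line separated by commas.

The alternation tracks the final sound of the stem — -iz when the stem ends in a consonant (*gikokek*, *mesab*, *ropgiw*, *muwof*); -o when the stem ends in a vowel (*viba*, *tadi*).
Since the final sound of *vua* is /a/ (a vowel), it takes -o, giving *vuao*.
*jituk*: final sound = /k/, a consonant → -iz → *jitukiz*.

vuao, jitukiz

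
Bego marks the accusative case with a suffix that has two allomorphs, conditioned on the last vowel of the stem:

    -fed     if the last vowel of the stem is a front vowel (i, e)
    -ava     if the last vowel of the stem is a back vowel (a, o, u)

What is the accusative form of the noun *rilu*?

riluava

*rilu*: last vowel = /u/, a back vowel → -ava → *riluava*.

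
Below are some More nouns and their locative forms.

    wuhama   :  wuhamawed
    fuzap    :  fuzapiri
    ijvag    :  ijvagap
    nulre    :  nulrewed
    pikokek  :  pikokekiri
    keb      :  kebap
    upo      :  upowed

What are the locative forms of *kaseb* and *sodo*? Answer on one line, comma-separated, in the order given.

kasebap, sodowed

Looking at the final sound of each stem: -iri when the stem ends in a voiceless consonant (*fuzap*, *pikokek*); -ap when the stem ends in a voiced consonant (*ijvag*, *keb*); -wed when the stem ends in a vowel (*wuhama*, *nulre*, *upo*).
*kaseb* — final sound /b/ (a voiced consonant) → -ap → *kasebap*.
Since the final sound of *sodo* is /o/ (a vowel), it takes -wed, giving *sodowed*.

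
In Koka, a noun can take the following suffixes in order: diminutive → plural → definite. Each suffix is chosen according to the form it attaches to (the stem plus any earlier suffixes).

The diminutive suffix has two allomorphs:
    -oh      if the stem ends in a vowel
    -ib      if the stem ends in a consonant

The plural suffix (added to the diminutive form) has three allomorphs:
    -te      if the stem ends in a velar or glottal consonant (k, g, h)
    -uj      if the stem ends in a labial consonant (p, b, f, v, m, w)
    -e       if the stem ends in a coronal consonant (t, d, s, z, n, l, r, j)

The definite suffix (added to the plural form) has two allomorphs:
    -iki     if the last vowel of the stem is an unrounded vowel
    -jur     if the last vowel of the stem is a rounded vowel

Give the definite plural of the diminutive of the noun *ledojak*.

Since the final sound of *ledojak* is /k/ (a consonant), it takes -ib, giving *ledojakib*.
Since the final consonant of the diminutive form *ledojakib* is /b/ (labial), it takes -uj, giving *ledojakibuj*.
The plural form *ledojakibuj* — last vowel /u/ (a rounded vowel) → -jur → *ledojakibujjur*.

ledojakibujjur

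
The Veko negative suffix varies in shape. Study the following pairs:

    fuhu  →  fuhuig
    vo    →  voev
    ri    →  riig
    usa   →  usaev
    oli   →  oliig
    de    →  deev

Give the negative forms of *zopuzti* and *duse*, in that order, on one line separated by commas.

The alternation tracks the last vowel of the stem — -ig when the last vowel of the stem is a high vowel (*fuhu*, *ri*, *oli*); -ev when the last vowel of the stem is a non-high vowel (*vo*, *usa*, *de*).
*zopuzti*: last vowel = /i/, a high vowel → -ig → *zopuztiig*.
Since the last vowel of *duse* is /e/ (a non-high vowel), it takes -ev, giving *duseev*.

zopuztiig, duseev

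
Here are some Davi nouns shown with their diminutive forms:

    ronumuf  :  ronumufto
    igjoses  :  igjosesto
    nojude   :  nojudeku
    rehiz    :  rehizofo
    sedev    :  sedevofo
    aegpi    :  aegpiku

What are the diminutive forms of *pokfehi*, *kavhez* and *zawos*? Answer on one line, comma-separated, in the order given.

pokfehiku, kavhezofo, zawosto

The pattern is voicing of the final sound: -to when the stem ends in a voiceless consonant (*ronumuf*, *igjoses*); -ofo when the stem ends in a voiced consonant (*rehiz*, *sedev*); -ku when the stem ends in a vowel (*nojude*, *aegpi*).
*pokfehi*: final sound = /i/, a vowel → -ku → *pokfehiku*.
Since the final sound of *kavhez* is /z/ (a voiced consonant), it takes -ofo, giving *kavhezofo*.
*zawos* — final sound /s/ (a voiceless consonant) → -to → *zawosto*.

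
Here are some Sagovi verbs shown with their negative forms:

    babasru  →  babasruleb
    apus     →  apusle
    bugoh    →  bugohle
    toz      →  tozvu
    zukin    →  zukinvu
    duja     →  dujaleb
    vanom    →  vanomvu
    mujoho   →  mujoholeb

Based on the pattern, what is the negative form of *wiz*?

wizvu

The suffix is conditioned by the final sound: -le when the stem ends in a voiceless consonant (*apus*, *bugoh*); -vu when the stem ends in a voiced consonant (*toz*, *zukin*, *vanom*); -leb when the stem ends in a vowel (*babasru*, *duja*, *mujoho*).
Since the final sound of *wiz* is /z/ (a voiced consonant), it takes -vu, giving *wizvu*.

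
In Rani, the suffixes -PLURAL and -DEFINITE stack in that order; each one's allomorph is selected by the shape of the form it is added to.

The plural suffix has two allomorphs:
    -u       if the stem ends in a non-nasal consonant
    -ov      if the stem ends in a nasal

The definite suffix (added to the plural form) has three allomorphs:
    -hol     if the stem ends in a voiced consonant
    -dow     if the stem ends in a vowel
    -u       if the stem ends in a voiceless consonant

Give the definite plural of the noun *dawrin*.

*dawrin* — final consonant /n/ (a nasal) → -ov → *dawrinov*.
Since the final sound of the plural form *dawrinov* is /v/ (a voiced consonant), it takes -hol, giving *dawrinovhol*.

dawrinovhol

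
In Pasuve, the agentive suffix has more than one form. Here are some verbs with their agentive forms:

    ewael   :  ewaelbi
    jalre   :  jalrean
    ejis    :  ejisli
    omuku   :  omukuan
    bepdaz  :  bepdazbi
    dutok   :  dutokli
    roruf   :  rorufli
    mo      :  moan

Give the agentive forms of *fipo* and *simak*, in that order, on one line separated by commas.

The alternation tracks the final sound of the stem — -li when the stem ends in a voiceless consonant (*ejis*, *dutok*, *roruf*); -bi when the stem ends in a voiced consonant (*ewael*, *bepdaz*); -an when the stem ends in a vowel (*jalre*, *omuku*, *mo*).
*fipo* — final sound /o/ (a vowel) → -an → *fipoan*.
*simak*: final sound = /k/, a voiceless consonant → -li → *simakli*.

fipoan, simakli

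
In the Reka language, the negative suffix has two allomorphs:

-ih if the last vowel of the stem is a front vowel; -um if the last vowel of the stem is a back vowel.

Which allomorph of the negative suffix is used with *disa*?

-um

*disa*: last vowel = /a/, a back vowel → -um.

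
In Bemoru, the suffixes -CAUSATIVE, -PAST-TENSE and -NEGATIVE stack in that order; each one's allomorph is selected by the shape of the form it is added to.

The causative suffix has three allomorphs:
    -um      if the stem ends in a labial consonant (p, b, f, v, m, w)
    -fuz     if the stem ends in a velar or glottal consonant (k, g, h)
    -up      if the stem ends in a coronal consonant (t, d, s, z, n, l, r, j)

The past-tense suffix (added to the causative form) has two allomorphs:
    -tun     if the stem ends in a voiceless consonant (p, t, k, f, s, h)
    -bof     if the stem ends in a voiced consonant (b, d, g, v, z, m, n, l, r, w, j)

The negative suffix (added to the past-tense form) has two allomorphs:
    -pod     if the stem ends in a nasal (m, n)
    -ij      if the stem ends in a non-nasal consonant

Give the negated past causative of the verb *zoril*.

The final consonant of *zoril* is /l/, which is coronal, so the causative suffix is -up, giving *zorilup*.
The causative form *zorilup*: final consonant = /p/, voiceless → -tun → *zoriluptun*.
Since the final consonant of the past-tense form *zoriluptun* is /n/ (a nasal), it takes -pod, giving *zoriluptunpod*.

zoriluptunpod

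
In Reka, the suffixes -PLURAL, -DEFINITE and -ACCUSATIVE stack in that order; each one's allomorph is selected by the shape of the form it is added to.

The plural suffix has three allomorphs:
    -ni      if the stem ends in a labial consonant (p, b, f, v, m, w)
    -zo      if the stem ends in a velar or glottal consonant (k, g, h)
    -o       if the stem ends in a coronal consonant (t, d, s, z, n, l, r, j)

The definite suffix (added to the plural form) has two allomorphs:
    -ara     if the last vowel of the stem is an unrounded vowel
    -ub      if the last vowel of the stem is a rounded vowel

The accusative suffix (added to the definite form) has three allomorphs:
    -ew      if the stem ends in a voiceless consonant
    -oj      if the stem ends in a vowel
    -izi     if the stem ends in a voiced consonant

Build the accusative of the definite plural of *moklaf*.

*moklaf* — final consonant /f/ (labial) → -ni → *moklafni*.
Since the last vowel of the plural form *moklafni* is /i/ (an unrounded vowel), it takes -ara, giving *moklafniara*.
The definite form *moklafniara* — final sound /a/ (a vowel) → -oj → *moklafniaraoj*.

moklafniaraoj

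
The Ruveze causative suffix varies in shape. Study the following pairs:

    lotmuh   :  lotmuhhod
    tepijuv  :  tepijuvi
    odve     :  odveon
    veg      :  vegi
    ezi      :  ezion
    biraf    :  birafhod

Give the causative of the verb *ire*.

ireon

The alternation tracks the final sound of the stem — -hod when the stem ends in a voiceless consonant (*lotmuh*, *biraf*); -i when the stem ends in a voiced consonant (*tepijuv*, *veg*); -on when the stem ends in a vowel (*odve*, *ezi*).
*ire*: final sound = /e/, a vowel → -on → *ireon*.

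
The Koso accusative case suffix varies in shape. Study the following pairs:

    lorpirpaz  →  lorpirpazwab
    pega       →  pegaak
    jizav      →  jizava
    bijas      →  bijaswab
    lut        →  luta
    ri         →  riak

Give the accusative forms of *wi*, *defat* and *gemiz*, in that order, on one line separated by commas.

The pattern is sibilance of the final sound: -wab when the stem ends in a sibilant (*lorpirpaz*, *bijas*); -a when the stem ends in a non-sibilant consonant (*jizav*, *lut*); -ak when the stem ends in a vowel (*pega*, *ri*).
The final sound of *wi* is /i/, which is a vowel, so the suffix is -ak, giving *wiak*.
Since the final sound of *defat* is /t/ (a non-sibilant consonant), it takes -a, giving *defata*.
*gemiz*: final sound = /z/, a sibilant → -wab → *gemizwab*.

wiak, defata, gemizwab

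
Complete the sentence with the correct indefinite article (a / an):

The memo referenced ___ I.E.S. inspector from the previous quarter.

an

The indefinite article is chosen by the initial *sound* of the following word, not its spelling.
The initialism *I.E.S.* is read letter by letter; the first letter, I, is pronounced /aɪ/, which begins with a vowel sound.
So the article is *an*: The memo referenced an I.E.S. inspector from the previous quarter.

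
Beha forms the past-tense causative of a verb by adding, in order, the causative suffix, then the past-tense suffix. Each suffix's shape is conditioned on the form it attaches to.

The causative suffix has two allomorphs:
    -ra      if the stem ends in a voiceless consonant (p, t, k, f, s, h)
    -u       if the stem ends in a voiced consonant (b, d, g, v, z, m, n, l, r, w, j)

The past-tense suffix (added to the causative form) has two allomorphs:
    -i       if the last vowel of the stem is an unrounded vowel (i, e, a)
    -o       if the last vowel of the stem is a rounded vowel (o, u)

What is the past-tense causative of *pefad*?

*pefad*: final consonant = /d/, voiced → -u → *pefadu*.
Since the last vowel of the causative form *pefadu* is /u/ (a rounded vowel), it takes -o, giving *pefaduo*.

pefaduo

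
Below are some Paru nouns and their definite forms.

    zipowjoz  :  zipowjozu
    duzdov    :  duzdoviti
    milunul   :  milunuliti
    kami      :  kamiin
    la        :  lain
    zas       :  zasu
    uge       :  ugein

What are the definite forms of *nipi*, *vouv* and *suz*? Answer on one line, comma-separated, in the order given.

The pattern is sibilance of the final sound: -u when the stem ends in a sibilant (*zipowjoz*, *zas*); -iti when the stem ends in a non-sibilant consonant (*duzdov*, *milunul*); -in when the stem ends in a vowel (*kami*, *la*, *uge*).
*nipi*: final sound = /i/, a vowel → -in → *nipiin*.
The final sound of *vouv* is /v/, which is a non-sibilant consonant, so the suffix is -iti, giving *vouviti*.
Since the final sound of *suz* is /z/ (a sibilant), it takes -u, giving *suzu*.

nipiin, vouviti, suzu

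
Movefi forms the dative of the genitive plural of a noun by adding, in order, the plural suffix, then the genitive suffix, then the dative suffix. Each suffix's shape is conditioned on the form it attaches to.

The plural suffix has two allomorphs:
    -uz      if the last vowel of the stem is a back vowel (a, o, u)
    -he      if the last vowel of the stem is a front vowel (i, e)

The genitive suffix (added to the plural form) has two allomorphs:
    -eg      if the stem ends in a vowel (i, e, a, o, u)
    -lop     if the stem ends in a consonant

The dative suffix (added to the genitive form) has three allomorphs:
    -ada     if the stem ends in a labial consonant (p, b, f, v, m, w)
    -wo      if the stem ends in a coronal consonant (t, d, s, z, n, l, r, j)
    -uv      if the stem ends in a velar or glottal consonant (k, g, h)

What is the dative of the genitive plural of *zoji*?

*zoji* — last vowel /i/ (a front vowel) → -he → *zojihe*.
The plural form *zojihe* — final sound /e/ (a vowel) → -eg → *zojiheeg*.
The genitive form *zojiheeg* — final consonant /g/ (velar/glottal) → -uv → *zojiheeguv*.

zojiheeguv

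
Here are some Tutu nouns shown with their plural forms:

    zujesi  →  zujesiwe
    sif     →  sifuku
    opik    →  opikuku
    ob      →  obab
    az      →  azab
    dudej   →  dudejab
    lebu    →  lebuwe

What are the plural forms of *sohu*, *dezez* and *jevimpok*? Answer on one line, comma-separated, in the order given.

sohuwe, dezezab, jevimpokuku

Looking at the final sound of each stem: -uku when the stem ends in a voiceless consonant (*sif*, *opik*); -ab when the stem ends in a voiced consonant (*ob*, *az*, *dudej*); -we when the stem ends in a vowel (*zujesi*, *lebu*).
The final sound of *sohu* is /u/, which is a vowel, so the suffix is -we, giving *sohuwe*.
*dezez* — final sound /z/ (a voiced consonant) → -ab → *dezezab*.
Since the final sound of *jevimpok* is /k/ (a voiceless consonant), it takes -uku, giving *jevimpokuku*.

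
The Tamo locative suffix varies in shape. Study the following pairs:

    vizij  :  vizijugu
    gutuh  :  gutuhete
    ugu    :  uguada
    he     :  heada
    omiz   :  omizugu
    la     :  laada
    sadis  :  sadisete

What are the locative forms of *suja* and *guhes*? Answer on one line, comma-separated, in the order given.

sujaada, guhesete

Looking at the final sound of each stem: -ete when the stem ends in a voiceless consonant (*gutuh*, *sadis*); -ugu when the stem ends in a voiced consonant (*vizij*, *omiz*); -ada when the stem ends in a vowel (*ugu*, *he*, *la*).
Since the final sound of *suja* is /a/ (a vowel), it takes -ada, giving *sujaada*.
The final sound of *guhes* is /s/, which is a voiceless consonant, so the suffix is -ete, giving *guhesete*.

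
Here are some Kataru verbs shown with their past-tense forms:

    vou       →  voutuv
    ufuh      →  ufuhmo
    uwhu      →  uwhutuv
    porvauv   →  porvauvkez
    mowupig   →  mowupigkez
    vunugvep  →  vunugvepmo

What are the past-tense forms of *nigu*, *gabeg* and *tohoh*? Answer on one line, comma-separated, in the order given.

Looking at the final sound of each stem: -mo when the stem ends in a voiceless consonant (*ufuh*, *vunugvep*); -kez when the stem ends in a voiced consonant (*porvauv*, *mowupig*); -tuv when the stem ends in a vowel (*vou*, *uwhu*).
*nigu*: final sound = /u/, a vowel → -tuv → *nigutuv*.
Since the final sound of *gabeg* is /g/ (a voiced consonant), it takes -kez, giving *gabegkez*.
Since the final sound of *tohoh* is /h/ (a voiceless consonant), it takes -mo, giving *tohohmo*.

nigutuv, gabegkez, tohohmo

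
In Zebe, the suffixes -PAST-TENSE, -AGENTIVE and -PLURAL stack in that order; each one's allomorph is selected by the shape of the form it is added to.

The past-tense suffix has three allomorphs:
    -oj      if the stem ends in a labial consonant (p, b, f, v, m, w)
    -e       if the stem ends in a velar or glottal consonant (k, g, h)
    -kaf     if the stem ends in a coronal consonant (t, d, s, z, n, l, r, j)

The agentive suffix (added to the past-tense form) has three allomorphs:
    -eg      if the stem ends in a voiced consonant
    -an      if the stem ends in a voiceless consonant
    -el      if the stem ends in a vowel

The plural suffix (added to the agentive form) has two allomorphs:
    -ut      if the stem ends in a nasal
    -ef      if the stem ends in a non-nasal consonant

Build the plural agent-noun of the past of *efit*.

efitkafanut

The final consonant of *efit* is /t/, which is coronal, so the past-tense suffix is -kaf, giving *efitkaf*.
The past-tense form *efitkaf* — final sound /f/ (a voiceless consonant) → -an → *efitkafan*.
The final consonant of the agentive form *efitkafan* is /n/, which is a nasal, so the plural suffix is -ut, giving *efitkafanut*.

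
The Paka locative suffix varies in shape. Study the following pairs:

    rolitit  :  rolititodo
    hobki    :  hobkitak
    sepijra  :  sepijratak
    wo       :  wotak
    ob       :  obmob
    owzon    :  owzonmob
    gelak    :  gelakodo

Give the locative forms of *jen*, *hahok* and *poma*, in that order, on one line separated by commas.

jenmob, hahokodo, pomatak

The alternation tracks the final sound of the stem — -odo when the stem ends in a voiceless consonant (*rolitit*, *gelak*); -mob when the stem ends in a voiced consonant (*ob*, *owzon*); -tak when the stem ends in a vowel (*hobki*, *sepijra*, *wo*).
*jen*: final sound = /n/, a voiced consonant → -mob → *jenmob*.
*hahok*: final sound = /k/, a voiceless consonant → -odo → *hahokodo*.
*poma*: final sound = /a/, a vowel → -tak → *pomatak*.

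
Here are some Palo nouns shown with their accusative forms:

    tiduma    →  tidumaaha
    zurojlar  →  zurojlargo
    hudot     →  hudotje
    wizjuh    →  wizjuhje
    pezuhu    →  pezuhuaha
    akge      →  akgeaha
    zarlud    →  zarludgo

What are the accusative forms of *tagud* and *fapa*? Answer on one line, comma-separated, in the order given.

The suffix is conditioned by the final sound: -je when the stem ends in a voiceless consonant (*hudot*, *wizjuh*); -go when the stem ends in a voiced consonant (*zurojlar*, *zarlud*); -aha when the stem ends in a vowel (*tiduma*, *pezuhu*, *akge*).
*tagud*: final sound = /d/, a voiced consonant → -go → *tagudgo*.
Since the final sound of *fapa* is /a/ (a vowel), it takes -aha, giving *fapaaha*.

tagudgo, fapaaha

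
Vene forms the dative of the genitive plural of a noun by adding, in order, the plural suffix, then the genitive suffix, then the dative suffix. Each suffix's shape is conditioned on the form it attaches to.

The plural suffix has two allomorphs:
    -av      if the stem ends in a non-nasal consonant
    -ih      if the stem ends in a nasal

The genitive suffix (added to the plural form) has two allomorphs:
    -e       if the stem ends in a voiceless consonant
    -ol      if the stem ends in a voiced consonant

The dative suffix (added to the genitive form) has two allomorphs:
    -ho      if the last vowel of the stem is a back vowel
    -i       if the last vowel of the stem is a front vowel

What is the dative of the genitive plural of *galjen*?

*galjen*: final consonant = /n/, a nasal → -ih → *galjenih*.
The plural form *galjenih*: final consonant = /h/, voiceless → -e → *galjenihe*.
The genitive form *galjenihe*: last vowel = /e/, a front vowel → -i → *galjenihei*.

galjenihei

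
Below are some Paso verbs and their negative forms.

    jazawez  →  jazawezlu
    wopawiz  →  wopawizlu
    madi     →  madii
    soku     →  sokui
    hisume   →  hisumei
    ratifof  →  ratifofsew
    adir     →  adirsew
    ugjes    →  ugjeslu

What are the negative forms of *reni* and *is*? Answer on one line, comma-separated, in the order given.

The alternation tracks the final sound of the stem — -lu when the stem ends in a sibilant (*jazawez*, *wopawiz*, *ugjes*); -sew when the stem ends in a non-sibilant consonant (*ratifof*, *adir*); -i when the stem ends in a vowel (*madi*, *soku*, *hisume*).
The final sound of *reni* is /i/, which is a vowel, so the suffix is -i, giving *renii*.
*is*: final sound = /s/, a sibilant → -lu → *islu*.

renii, islu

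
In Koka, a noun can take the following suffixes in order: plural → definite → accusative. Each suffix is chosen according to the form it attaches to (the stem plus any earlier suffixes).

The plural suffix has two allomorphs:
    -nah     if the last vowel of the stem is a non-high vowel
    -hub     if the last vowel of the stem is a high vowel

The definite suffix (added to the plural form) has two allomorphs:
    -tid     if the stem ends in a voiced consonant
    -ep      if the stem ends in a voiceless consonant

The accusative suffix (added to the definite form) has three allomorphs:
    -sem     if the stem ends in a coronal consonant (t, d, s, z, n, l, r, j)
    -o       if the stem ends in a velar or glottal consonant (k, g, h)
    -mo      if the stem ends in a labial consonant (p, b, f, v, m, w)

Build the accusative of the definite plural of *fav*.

favnahepmo

The last vowel of *fav* is /a/, which is a non-high vowel, so the plural suffix is -nah, giving *favnah*.
The final consonant of the plural form *favnah* is /h/, which is voiceless, so the definite suffix is -ep, giving *favnahep*.
The definite form *favnahep* — final consonant /p/ (labial) → -mo → *favnahepmo*.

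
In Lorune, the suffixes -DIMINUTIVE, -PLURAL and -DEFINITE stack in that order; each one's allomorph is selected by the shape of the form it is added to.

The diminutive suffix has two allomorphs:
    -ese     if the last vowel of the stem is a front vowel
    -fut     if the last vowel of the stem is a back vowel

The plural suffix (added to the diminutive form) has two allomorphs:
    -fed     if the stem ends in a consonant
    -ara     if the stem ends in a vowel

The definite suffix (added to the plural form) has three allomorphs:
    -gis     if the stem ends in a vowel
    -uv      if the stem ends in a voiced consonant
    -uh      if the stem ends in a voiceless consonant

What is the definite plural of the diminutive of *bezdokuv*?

*bezdokuv* — last vowel /u/ (a back vowel) → -fut → *bezdokuvfut*.
The diminutive form *bezdokuvfut* — final sound /t/ (a consonant) → -fed → *bezdokuvfutfed*.
The final sound of the plural form *bezdokuvfutfed* is /d/, which is a voiced consonant, so the definite suffix is -uv, giving *bezdokuvfutfeduv*.

bezdokuvfutfeduv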